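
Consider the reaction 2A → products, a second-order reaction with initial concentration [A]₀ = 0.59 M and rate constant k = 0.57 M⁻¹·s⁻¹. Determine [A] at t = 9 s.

0.1465 M

Step 1: For a second-order reaction: 1/[A] = 1/[A]₀ + kt
Step 2: 1/[A] = 1/0.59 + 0.57 × 9
Step 3: 1/[A] = 1.695 + 5.13 = 6.825
Step 4: [A] = 1/6.825 = 0.1465 M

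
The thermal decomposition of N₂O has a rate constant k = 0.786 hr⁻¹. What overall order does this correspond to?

first order (1)

Step 1: The units of k for an nth-order reaction are (concentration)^(1-n)·(time)⁻¹.
Step 2: Here k has units hr⁻¹, so the concentration exponent is 0.
Step 3: 1 - n = 0 ⇒ n = 1. The reaction is first order.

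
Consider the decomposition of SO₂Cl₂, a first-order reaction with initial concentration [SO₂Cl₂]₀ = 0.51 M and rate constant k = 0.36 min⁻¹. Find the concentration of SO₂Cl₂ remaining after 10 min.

0.01394 M

Step 1: For a first-order reaction: [SO₂Cl₂] = [SO₂Cl₂]₀ × e^(-kt)
Step 2: [SO₂Cl₂] = 0.51 × e^(-0.36 × 10)
Step 3: [SO₂Cl₂] = 0.51 × e^(-3.6)
Step 4: [SO₂Cl₂] = 0.51 × 0.0273237 = 0.01394 M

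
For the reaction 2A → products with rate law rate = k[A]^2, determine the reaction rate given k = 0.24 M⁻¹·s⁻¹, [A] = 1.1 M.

0.2904 M/s

Step 1: Identify the rate law: rate = k[A]^2
Step 2: Substitute values: rate = 0.24 × (1.1)^2
Step 3: Calculate: rate = 0.24 × 1.21 = 0.2904 M/s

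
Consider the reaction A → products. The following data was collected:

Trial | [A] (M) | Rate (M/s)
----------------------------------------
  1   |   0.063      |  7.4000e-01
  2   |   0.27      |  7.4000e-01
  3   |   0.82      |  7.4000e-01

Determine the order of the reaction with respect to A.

zeroth order (0)

Step 1: Compare trials - when concentration changes, rate stays constant.
Step 2: rate₂/rate₁ = 7.4000e-01/7.4000e-01 = 1
Step 3: [A]₂/[A]₁ = 0.27/0.063 = 4.286
Step 4: Since rate ratio ≈ (conc ratio)^0, the reaction is zeroth order.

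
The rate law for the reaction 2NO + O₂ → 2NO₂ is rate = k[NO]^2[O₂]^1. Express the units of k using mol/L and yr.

(mol/L)⁻²·yr⁻¹

Step 1: Overall order = 2 + 1 = 3.
Step 2: rate has units mol/L·yr⁻¹; [NO]^2[O₂]^1 has units (mol/L)^3.
Step 3: k = rate/([NO]^2[O₂]^1), so units of k = (mol/L)^(1-3)·yr⁻¹ = (mol/L)⁻²·yr⁻¹.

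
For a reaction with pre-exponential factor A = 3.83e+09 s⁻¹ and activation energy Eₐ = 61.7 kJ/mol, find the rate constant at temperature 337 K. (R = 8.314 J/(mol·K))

1.05e+00 s⁻¹

Step 1: Use the Arrhenius equation: k = A × exp(-Eₐ/RT)
Step 2: Convert Eₐ to J/mol: 61.7 kJ/mol = 61700 J/mol
Step 3: Calculate the exponent: -Eₐ/(RT) = -61700/(8.314 × 337) = -22.02142
Step 4: k = 3.83e+09 × exp(-22.02142)
Step 5: k = 3.83e+09 × 2.73035e-10 = 1.0457e+00 s⁻¹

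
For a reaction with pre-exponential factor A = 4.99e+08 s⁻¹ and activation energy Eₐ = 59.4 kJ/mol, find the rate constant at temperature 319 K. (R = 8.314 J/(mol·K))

9.36e-02 s⁻¹

Step 1: Use the Arrhenius equation: k = A × exp(-Eₐ/RT)
Step 2: Convert Eₐ to J/mol: 59.4 kJ/mol = 59400 J/mol
Step 3: Calculate the exponent: -Eₐ/(RT) = -59400/(8.314 × 319) = -22.39679
Step 4: k = 4.99e+08 × exp(-22.39679)
Step 5: k = 4.99e+08 × 1.87585e-10 = 9.3605e-02 s⁻¹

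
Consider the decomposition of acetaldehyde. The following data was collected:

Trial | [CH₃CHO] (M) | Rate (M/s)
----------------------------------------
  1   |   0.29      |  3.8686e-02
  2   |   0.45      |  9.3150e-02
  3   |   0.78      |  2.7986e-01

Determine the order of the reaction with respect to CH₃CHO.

second order (2)

Step 1: Compare trials to find order n where rate₂/rate₁ = ([CH₃CHO]₂/[CH₃CHO]₁)^n
Step 2: rate₂/rate₁ = 9.3150e-02/3.8686e-02 = 2.408
Step 3: [CH₃CHO]₂/[CH₃CHO]₁ = 0.45/0.29 = 1.552
Step 4: n = ln(2.408)/ln(1.552) = 2.00 ≈ 2
Step 5: The reaction is second order in CH₃CHO.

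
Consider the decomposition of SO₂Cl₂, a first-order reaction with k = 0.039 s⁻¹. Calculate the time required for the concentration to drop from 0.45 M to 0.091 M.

40.98 s

Step 1: For first-order: t = ln([SO₂Cl₂]₀/[SO₂Cl₂])/k
Step 2: t = ln(0.45/0.091)/0.039
Step 3: t = ln(4.945)/0.039
Step 4: t = 1.598/0.039 = 40.98 s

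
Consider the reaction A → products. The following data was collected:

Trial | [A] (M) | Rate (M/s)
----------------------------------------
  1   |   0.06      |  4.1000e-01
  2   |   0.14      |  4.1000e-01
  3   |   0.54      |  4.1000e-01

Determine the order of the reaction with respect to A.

zeroth order (0)

Step 1: Compare trials - when concentration changes, rate stays constant.
Step 2: rate₂/rate₁ = 4.1000e-01/4.1000e-01 = 1
Step 3: [A]₂/[A]₁ = 0.14/0.06 = 2.333
Step 4: Since rate ratio ≈ (conc ratio)^0, the reaction is zeroth order.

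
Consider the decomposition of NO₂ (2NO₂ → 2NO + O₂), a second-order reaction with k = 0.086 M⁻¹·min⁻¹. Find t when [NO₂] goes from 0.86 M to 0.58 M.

6.527 min

Step 1: For second-order: t = (1/[NO₂] - 1/[NO₂]₀)/k
Step 2: t = (1/0.58 - 1/0.86)/0.086
Step 3: t = (1.724 - 1.163)/0.086
Step 4: t = 0.5613/0.086 = 6.527 min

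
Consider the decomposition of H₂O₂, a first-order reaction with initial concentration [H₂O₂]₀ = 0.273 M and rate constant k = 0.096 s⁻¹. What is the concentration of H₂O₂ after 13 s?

0.07837 M

Step 1: For a first-order reaction: [H₂O₂] = [H₂O₂]₀ × e^(-kt)
Step 2: [H₂O₂] = 0.273 × e^(-0.096 × 13)
Step 3: [H₂O₂] = 0.273 × e^(-1.248)
Step 4: [H₂O₂] = 0.273 × 0.287078 = 0.07837 M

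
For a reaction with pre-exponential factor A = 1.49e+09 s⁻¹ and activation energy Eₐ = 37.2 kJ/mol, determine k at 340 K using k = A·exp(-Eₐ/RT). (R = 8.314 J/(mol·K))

2.87e+03 s⁻¹

Step 1: Use the Arrhenius equation: k = A × exp(-Eₐ/RT)
Step 2: Convert Eₐ to J/mol: 37.2 kJ/mol = 37200 J/mol
Step 3: Calculate the exponent: -Eₐ/(RT) = -37200/(8.314 × 340) = -13.15994
Step 4: k = 1.49e+09 × exp(-13.15994)
Step 5: k = 1.49e+09 × 1.92624e-06 = 2.8701e+03 s⁻¹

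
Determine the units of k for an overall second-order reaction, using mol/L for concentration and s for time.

(mol/L)⁻¹·s⁻¹

Step 1: For overall order n, rate = k × (concentration)^n.
Step 2: Rate has units mol/L·s⁻¹; concentration term has units (mol/L)^2.
Step 3: k = rate / (concentration)^n, so units of k = (mol/L)^(1-2)·s⁻¹ = (mol/L)⁻¹·s⁻¹.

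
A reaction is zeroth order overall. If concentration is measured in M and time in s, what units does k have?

M·s⁻¹

Step 1: For overall order n, rate = k × (concentration)^n.
Step 2: Rate has units M·s⁻¹; concentration term has units M^0.
Step 3: k = rate / (concentration)^n, so units of k = M^(1-0)·s⁻¹ = M·s⁻¹.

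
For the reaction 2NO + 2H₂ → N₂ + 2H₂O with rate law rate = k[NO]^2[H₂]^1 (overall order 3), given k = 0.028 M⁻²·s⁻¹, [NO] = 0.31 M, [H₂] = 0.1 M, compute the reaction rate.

0.0002691 M/s

Step 1: The rate law is rate = k[NO]^2[H₂]^1, overall order = 2+1 = 3
Step 2: Substitute values: rate = 0.028 × (0.31)^2 × (0.1)^1
Step 3: rate = 0.028 × 0.0961 × 0.1 = 0.00026908 M/s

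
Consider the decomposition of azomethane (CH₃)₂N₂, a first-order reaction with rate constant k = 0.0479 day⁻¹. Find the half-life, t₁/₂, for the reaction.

14.47 day

Step 1: For a first-order reaction, t₁/₂ = ln(2)/k
Step 2: t₁/₂ = ln(2)/0.0479
Step 3: t₁/₂ = 0.6931/0.0479 = 14.47 day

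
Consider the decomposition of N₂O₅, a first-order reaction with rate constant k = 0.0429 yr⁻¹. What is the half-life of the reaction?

16.16 yr

Step 1: For a first-order reaction, t₁/₂ = ln(2)/k
Step 2: t₁/₂ = ln(2)/0.0429
Step 3: t₁/₂ = 0.6931/0.0429 = 16.16 yr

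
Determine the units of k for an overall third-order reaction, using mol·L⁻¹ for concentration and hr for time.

(mol·L⁻¹)⁻²·hr⁻¹

Step 1: For overall order n, rate = k × (concentration)^n.
Step 2: Rate has units mol·L⁻¹·hr⁻¹; concentration term has units (mol·L⁻¹)^3.
Step 3: k = rate / (concentration)^n, so units of k = (mol·L⁻¹)^(1-3)·hr⁻¹ = (mol·L⁻¹)⁻²·hr⁻¹.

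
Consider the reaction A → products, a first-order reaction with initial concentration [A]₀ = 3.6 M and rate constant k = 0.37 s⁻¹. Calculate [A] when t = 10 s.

0.089 M

Step 1: For a first-order reaction: [A] = [A]₀ × e^(-kt)
Step 2: [A] = 3.6 × e^(-0.37 × 10)
Step 3: [A] = 3.6 × e^(-3.7)
Step 4: [A] = 3.6 × 0.0247235 = 0.089 M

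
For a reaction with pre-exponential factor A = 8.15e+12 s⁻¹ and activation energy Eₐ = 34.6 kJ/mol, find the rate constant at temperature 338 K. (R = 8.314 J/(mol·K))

3.66e+07 s⁻¹

Step 1: Use the Arrhenius equation: k = A × exp(-Eₐ/RT)
Step 2: Convert Eₐ to J/mol: 34.6 kJ/mol = 34600 J/mol
Step 3: Calculate the exponent: -Eₐ/(RT) = -34600/(8.314 × 338) = -12.31259
Step 4: k = 8.15e+12 × exp(-12.31259)
Step 5: k = 8.15e+12 × 4.49480e-06 = 3.6633e+07 s⁻¹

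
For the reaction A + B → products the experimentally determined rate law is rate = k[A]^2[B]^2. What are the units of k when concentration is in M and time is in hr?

M⁻³·hr⁻¹

Step 1: Overall order = 2 + 2 = 4.
Step 2: rate has units M·hr⁻¹; [A]^2[B]^2 has units M^4.
Step 3: k = rate/([A]^2[B]^2), so units of k = M^(1-4)·hr⁻¹ = M⁻³·hr⁻¹.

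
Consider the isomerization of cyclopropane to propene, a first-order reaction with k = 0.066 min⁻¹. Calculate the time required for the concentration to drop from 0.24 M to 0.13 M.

9.289 min

Step 1: For first-order: t = ln([cyclopropane]₀/[cyclopropane])/k
Step 2: t = ln(0.24/0.13)/0.066
Step 3: t = ln(1.846)/0.066
Step 4: t = 0.6131/0.066 = 9.289 min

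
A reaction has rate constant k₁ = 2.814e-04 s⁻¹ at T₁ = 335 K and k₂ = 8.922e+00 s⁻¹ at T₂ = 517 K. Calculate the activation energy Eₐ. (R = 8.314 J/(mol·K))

82.0 kJ/mol

Step 1: Use the two-temperature Arrhenius form: ln(k₂/k₁) = -Eₐ/R × (1/T₂ - 1/T₁)
Step 2: ln(k₂/k₁) = ln(8.922e+00/2.814e-04) = ln(31705.8) = 10.3643
Step 3: 1/T₂ - 1/T₁ = 1/517 - 1/335 = -1.050839e-03 K⁻¹
Step 4: Eₐ = -R × ln(k₂/k₁) / (1/T₂ - 1/T₁) = -8.314 × 10.3643 / -1.050839e-03
Step 5: Eₐ = 8.2000e+04 J/mol = 82.0 kJ/mol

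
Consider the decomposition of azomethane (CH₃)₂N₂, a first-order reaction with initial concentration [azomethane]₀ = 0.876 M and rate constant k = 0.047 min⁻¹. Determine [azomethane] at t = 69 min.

0.0342 M

Step 1: For a first-order reaction: [azomethane] = [azomethane]₀ × e^(-kt)
Step 2: [azomethane] = 0.876 × e^(-0.047 × 69)
Step 3: [azomethane] = 0.876 × e^(-3.243)
Step 4: [azomethane] = 0.876 × 0.0390466 = 0.0342 M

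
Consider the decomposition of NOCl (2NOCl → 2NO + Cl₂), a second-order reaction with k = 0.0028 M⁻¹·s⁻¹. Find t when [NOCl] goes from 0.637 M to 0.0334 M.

1.013e+04 s

Step 1: For second-order: t = (1/[NOCl] - 1/[NOCl]₀)/k
Step 2: t = (1/0.0334 - 1/0.637)/0.0028
Step 3: t = (29.94 - 1.57)/0.0028
Step 4: t = 28.37/0.0028 = 1.013e+04 s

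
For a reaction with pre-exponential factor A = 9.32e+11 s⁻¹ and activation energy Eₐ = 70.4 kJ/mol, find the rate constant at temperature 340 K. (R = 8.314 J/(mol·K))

1.42e+01 s⁻¹

Step 1: Use the Arrhenius equation: k = A × exp(-Eₐ/RT)
Step 2: Convert Eₐ to J/mol: 70.4 kJ/mol = 70400 J/mol
Step 3: Calculate the exponent: -Eₐ/(RT) = -70400/(8.314 × 340) = -24.90484
Step 4: k = 9.32e+11 × exp(-24.90484)
Step 5: k = 9.32e+11 × 1.52744e-11 = 1.4236e+01 s⁻¹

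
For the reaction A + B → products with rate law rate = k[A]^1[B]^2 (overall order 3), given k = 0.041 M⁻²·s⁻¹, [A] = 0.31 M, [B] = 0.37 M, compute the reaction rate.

0.00174 M/s

Step 1: The rate law is rate = k[A]^1[B]^2, overall order = 1+2 = 3
Step 2: Substitute values: rate = 0.041 × (0.31)^1 × (0.37)^2
Step 3: rate = 0.041 × 0.31 × 0.1369 = 0.00174 M/s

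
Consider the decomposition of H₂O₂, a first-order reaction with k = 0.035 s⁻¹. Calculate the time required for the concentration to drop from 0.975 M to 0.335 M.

30.52 s

Step 1: For first-order: t = ln([H₂O₂]₀/[H₂O₂])/k
Step 2: t = ln(0.975/0.335)/0.035
Step 3: t = ln(2.91)/0.035
Step 4: t = 1.068/0.035 = 30.52 s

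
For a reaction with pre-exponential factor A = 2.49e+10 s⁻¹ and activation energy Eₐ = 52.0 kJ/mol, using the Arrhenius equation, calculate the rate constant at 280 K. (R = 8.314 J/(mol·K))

4.96e+00 s⁻¹

Step 1: Use the Arrhenius equation: k = A × exp(-Eₐ/RT)
Step 2: Convert Eₐ to J/mol: 52.0 kJ/mol = 52000 J/mol
Step 3: Calculate the exponent: -Eₐ/(RT) = -52000/(8.314 × 280) = -22.33754
Step 4: k = 2.49e+10 × exp(-22.33754)
Step 5: k = 2.49e+10 × 1.99035e-10 = 4.9560e+00 s⁻¹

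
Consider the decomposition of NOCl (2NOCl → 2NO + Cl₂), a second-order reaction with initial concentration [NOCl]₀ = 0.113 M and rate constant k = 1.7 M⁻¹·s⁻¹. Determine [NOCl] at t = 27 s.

0.01826 M

Step 1: For a second-order reaction: 1/[NOCl] = 1/[NOCl]₀ + kt
Step 2: 1/[NOCl] = 1/0.113 + 1.7 × 27
Step 3: 1/[NOCl] = 8.85 + 45.9 = 54.75
Step 4: [NOCl] = 1/54.75 = 0.01826 M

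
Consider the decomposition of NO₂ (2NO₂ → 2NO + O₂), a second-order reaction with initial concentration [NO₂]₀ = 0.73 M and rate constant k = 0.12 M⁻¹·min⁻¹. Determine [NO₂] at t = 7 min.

0.4525 M

Step 1: For a second-order reaction: 1/[NO₂] = 1/[NO₂]₀ + kt
Step 2: 1/[NO₂] = 1/0.73 + 0.12 × 7
Step 3: 1/[NO₂] = 1.37 + 0.84 = 2.21
Step 4: [NO₂] = 1/2.21 = 0.4525 M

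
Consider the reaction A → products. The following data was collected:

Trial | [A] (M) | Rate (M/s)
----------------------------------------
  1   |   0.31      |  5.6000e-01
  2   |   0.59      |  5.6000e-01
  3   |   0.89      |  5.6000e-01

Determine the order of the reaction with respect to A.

zeroth order (0)

Step 1: Compare trials - when concentration changes, rate stays constant.
Step 2: rate₂/rate₁ = 5.6000e-01/5.6000e-01 = 1
Step 3: [A]₂/[A]₁ = 0.59/0.31 = 1.903
Step 4: Since rate ratio ≈ (conc ratio)^0, the reaction is zeroth order.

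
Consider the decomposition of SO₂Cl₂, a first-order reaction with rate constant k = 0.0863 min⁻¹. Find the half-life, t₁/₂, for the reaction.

8.032 min

Step 1: For a first-order reaction, t₁/₂ = ln(2)/k
Step 2: t₁/₂ = ln(2)/0.0863
Step 3: t₁/₂ = 0.6931/0.0863 = 8.032 min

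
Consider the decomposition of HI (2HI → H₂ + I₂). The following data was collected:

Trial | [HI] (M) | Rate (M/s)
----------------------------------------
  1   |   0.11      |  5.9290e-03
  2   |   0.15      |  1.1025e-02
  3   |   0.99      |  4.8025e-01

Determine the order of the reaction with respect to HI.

second order (2)

Step 1: Compare trials to find order n where rate₂/rate₁ = ([HI]₂/[HI]₁)^n
Step 2: rate₂/rate₁ = 1.1025e-02/5.9290e-03 = 1.86
Step 3: [HI]₂/[HI]₁ = 0.15/0.11 = 1.364
Step 4: n = ln(1.86)/ln(1.364) = 2.00 ≈ 2
Step 5: The reaction is second order in HI.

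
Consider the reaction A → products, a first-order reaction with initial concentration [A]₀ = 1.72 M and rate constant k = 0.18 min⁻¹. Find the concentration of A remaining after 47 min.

0.0003642 M

Step 1: For a first-order reaction: [A] = [A]₀ × e^(-kt)
Step 2: [A] = 1.72 × e^(-0.18 × 47)
Step 3: [A] = 1.72 × e^(-8.46)
Step 4: [A] = 1.72 × 0.000211772 = 0.0003642 M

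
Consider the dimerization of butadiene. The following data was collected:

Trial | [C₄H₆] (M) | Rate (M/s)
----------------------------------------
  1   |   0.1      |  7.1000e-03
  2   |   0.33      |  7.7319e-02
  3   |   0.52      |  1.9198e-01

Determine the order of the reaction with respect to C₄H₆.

second order (2)

Step 1: Compare trials to find order n where rate₂/rate₁ = ([C₄H₆]₂/[C₄H₆]₁)^n
Step 2: rate₂/rate₁ = 7.7319e-02/7.1000e-03 = 10.89
Step 3: [C₄H₆]₂/[C₄H₆]₁ = 0.33/0.1 = 3.3
Step 4: n = ln(10.89)/ln(3.3) = 2.00 ≈ 2
Step 5: The reaction is second order in C₄H₆.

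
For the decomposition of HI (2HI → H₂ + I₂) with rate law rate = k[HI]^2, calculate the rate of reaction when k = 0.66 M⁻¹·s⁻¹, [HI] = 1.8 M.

2.138 M/s

Step 1: Identify the rate law: rate = k[HI]^2
Step 2: Substitute values: rate = 0.66 × (1.8)^2
Step 3: Calculate: rate = 0.66 × 3.24 = 2.1384 M/s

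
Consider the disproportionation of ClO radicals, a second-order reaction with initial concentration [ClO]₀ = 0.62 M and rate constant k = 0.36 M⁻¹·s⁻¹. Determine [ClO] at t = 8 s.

0.2226 M

Step 1: For a second-order reaction: 1/[ClO] = 1/[ClO]₀ + kt
Step 2: 1/[ClO] = 1/0.62 + 0.36 × 8
Step 3: 1/[ClO] = 1.613 + 2.88 = 4.493
Step 4: [ClO] = 1/4.493 = 0.2226 M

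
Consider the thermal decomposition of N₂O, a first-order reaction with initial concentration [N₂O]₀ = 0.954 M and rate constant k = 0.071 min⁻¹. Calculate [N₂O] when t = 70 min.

0.006624 M

Step 1: For a first-order reaction: [N₂O] = [N₂O]₀ × e^(-kt)
Step 2: [N₂O] = 0.954 × e^(-0.071 × 70)
Step 3: [N₂O] = 0.954 × e^(-4.97)
Step 4: [N₂O] = 0.954 × 0.00694315 = 0.006624 M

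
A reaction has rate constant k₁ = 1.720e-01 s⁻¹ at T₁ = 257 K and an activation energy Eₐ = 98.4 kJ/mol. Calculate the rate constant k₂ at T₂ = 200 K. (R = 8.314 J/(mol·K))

3.431e-07 s⁻¹

Step 1: Use the two-temperature Arrhenius form: ln(k₂/k₁) = -Eₐ/R × (1/T₂ - 1/T₁)
Step 2: Convert Eₐ to J/mol: 98.4 kJ/mol = 98400 J/mol
Step 3: 1/T₂ - 1/T₁ = 1/200 - 1/257 = 1.108949e-03 K⁻¹
Step 4: ln(k₂/k₁) = -98400/8.314 × 1.108949e-03 = -13.12492
Step 5: k₂ = k₁ × exp(-13.12492) = 1.720e-01 × 1.99489e-06 = 3.431e-07 s⁻¹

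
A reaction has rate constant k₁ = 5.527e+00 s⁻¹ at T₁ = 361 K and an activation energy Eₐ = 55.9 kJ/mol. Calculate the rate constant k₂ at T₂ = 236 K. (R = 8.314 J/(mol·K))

2.872e-04 s⁻¹

Step 1: Use the two-temperature Arrhenius form: ln(k₂/k₁) = -Eₐ/R × (1/T₂ - 1/T₁)
Step 2: Convert Eₐ to J/mol: 55.9 kJ/mol = 55900 J/mol
Step 3: 1/T₂ - 1/T₁ = 1/236 - 1/361 = 1.467205e-03 K⁻¹
Step 4: ln(k₂/k₁) = -55900/8.314 × 1.467205e-03 = -9.86490
Step 5: k₂ = k₁ × exp(-9.86490) = 5.527e+00 × 5.19671e-05 = 2.872e-04 s⁻¹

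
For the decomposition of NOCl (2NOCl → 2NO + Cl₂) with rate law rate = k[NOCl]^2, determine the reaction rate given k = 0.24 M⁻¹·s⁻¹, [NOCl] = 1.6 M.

0.6144 M/s

Step 1: Identify the rate law: rate = k[NOCl]^2
Step 2: Substitute values: rate = 0.24 × (1.6)^2
Step 3: Calculate: rate = 0.24 × 2.56 = 0.6144 M/s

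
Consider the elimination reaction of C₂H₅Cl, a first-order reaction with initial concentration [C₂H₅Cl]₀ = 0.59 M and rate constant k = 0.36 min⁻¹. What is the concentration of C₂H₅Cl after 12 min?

0.007847 M

Step 1: For a first-order reaction: [C₂H₅Cl] = [C₂H₅Cl]₀ × e^(-kt)
Step 2: [C₂H₅Cl] = 0.59 × e^(-0.36 × 12)
Step 3: [C₂H₅Cl] = 0.59 × e^(-4.32)
Step 4: [C₂H₅Cl] = 0.59 × 0.0132999 = 0.007847 M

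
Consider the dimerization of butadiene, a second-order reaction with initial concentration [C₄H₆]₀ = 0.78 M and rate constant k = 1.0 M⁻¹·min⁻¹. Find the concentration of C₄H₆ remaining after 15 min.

0.06142 M

Step 1: For a second-order reaction: 1/[C₄H₆] = 1/[C₄H₆]₀ + kt
Step 2: 1/[C₄H₆] = 1/0.78 + 1.0 × 15
Step 3: 1/[C₄H₆] = 1.282 + 15 = 16.28
Step 4: [C₄H₆] = 1/16.28 = 0.06142 M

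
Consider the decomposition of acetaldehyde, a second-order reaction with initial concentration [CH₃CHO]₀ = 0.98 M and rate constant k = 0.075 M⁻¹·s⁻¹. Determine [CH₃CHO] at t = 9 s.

0.5898 M

Step 1: For a second-order reaction: 1/[CH₃CHO] = 1/[CH₃CHO]₀ + kt
Step 2: 1/[CH₃CHO] = 1/0.98 + 0.075 × 9
Step 3: 1/[CH₃CHO] = 1.02 + 0.675 = 1.695
Step 4: [CH₃CHO] = 1/1.695 = 0.5898 M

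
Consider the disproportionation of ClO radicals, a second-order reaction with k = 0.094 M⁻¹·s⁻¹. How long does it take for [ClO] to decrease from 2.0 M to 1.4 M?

2.28 s

Step 1: For second-order: t = (1/[ClO] - 1/[ClO]₀)/k
Step 2: t = (1/1.4 - 1/2.0)/0.094
Step 3: t = (0.7143 - 0.5)/0.094
Step 4: t = 0.2143/0.094 = 2.28 s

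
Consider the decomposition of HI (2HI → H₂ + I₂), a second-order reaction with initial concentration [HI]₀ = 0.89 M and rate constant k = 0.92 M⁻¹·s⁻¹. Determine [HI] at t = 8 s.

0.1179 M

Step 1: For a second-order reaction: 1/[HI] = 1/[HI]₀ + kt
Step 2: 1/[HI] = 1/0.89 + 0.92 × 8
Step 3: 1/[HI] = 1.124 + 7.36 = 8.484
Step 4: [HI] = 1/8.484 = 0.1179 M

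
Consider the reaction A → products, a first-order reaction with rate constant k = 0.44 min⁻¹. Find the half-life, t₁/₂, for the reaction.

1.575 min

Step 1: For a first-order reaction, t₁/₂ = ln(2)/k
Step 2: t₁/₂ = ln(2)/0.44
Step 3: t₁/₂ = 0.6931/0.44 = 1.575 min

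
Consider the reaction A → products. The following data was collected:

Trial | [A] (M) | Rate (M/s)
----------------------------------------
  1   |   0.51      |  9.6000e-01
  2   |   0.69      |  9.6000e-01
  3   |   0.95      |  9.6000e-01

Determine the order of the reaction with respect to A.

zeroth order (0)

Step 1: Compare trials - when concentration changes, rate stays constant.
Step 2: rate₂/rate₁ = 9.6000e-01/9.6000e-01 = 1
Step 3: [A]₂/[A]₁ = 0.69/0.51 = 1.353
Step 4: Since rate ratio ≈ (conc ratio)^0, the reaction is zeroth order.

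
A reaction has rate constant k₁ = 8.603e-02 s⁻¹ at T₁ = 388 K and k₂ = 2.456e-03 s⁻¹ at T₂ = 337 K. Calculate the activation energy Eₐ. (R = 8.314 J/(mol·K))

75.8 kJ/mol

Step 1: Use the two-temperature Arrhenius form: ln(k₂/k₁) = -Eₐ/R × (1/T₂ - 1/T₁)
Step 2: ln(k₂/k₁) = ln(2.456e-03/8.603e-02) = ln(0.0285482) = -3.55616
Step 3: 1/T₂ - 1/T₁ = 1/337 - 1/388 = 3.900395e-04 K⁻¹
Step 4: Eₐ = -R × ln(k₂/k₁) / (1/T₂ - 1/T₁) = -8.314 × -3.55616 / 3.900395e-04
Step 5: Eₐ = 7.5802e+04 J/mol = 75.8 kJ/mol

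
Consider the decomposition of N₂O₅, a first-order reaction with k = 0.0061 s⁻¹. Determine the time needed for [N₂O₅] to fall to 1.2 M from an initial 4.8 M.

227.3 s

Step 1: For first-order: t = ln([N₂O₅]₀/[N₂O₅])/k
Step 2: t = ln(4.8/1.2)/0.0061
Step 3: t = ln(4)/0.0061
Step 4: t = 1.386/0.0061 = 227.3 s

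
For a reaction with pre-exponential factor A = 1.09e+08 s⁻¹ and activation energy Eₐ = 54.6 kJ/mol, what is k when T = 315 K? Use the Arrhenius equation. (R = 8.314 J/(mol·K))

9.62e-02 s⁻¹

Step 1: Use the Arrhenius equation: k = A × exp(-Eₐ/RT)
Step 2: Convert Eₐ to J/mol: 54.6 kJ/mol = 54600 J/mol
Step 3: Calculate the exponent: -Eₐ/(RT) = -54600/(8.314 × 315) = -20.84837
Step 4: k = 1.09e+08 × exp(-20.84837)
Step 5: k = 1.09e+08 × 8.82405e-10 = 9.6182e-02 s⁻¹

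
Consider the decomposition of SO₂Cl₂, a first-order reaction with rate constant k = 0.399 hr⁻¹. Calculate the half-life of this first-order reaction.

1.737 hr

Step 1: For a first-order reaction, t₁/₂ = ln(2)/k
Step 2: t₁/₂ = ln(2)/0.399
Step 3: t₁/₂ = 0.6931/0.399 = 1.737 hr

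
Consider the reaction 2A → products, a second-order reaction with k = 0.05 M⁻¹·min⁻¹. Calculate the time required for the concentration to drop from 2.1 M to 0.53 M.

28.21 min

Step 1: For second-order: t = (1/[A] - 1/[A]₀)/k
Step 2: t = (1/0.53 - 1/2.1)/0.05
Step 3: t = (1.887 - 0.4762)/0.05
Step 4: t = 1.411/0.05 = 28.21 min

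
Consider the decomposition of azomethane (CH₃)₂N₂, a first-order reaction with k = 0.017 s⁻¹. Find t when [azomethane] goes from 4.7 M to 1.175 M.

81.55 s

Step 1: For first-order: t = ln([azomethane]₀/[azomethane])/k
Step 2: t = ln(4.7/1.175)/0.017
Step 3: t = ln(4)/0.017
Step 4: t = 1.386/0.017 = 81.55 s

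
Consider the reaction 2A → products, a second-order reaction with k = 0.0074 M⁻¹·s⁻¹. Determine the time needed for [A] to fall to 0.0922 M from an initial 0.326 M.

1051 s

Step 1: For second-order: t = (1/[A] - 1/[A]₀)/k
Step 2: t = (1/0.0922 - 1/0.326)/0.0074
Step 3: t = (10.85 - 3.067)/0.0074
Step 4: t = 7.779/0.0074 = 1051 s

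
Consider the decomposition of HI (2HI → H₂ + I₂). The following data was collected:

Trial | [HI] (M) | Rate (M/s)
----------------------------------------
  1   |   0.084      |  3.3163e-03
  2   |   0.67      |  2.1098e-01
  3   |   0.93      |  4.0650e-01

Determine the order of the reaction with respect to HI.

second order (2)

Step 1: Compare trials to find order n where rate₂/rate₁ = ([HI]₂/[HI]₁)^n
Step 2: rate₂/rate₁ = 2.1098e-01/3.3163e-03 = 63.62
Step 3: [HI]₂/[HI]₁ = 0.67/0.084 = 7.976
Step 4: n = ln(63.62)/ln(7.976) = 2.00 ≈ 2
Step 5: The reaction is second order in HI.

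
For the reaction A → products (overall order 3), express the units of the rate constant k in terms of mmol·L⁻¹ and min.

(mmol·L⁻¹)⁻²·min⁻¹

Step 1: For overall order n, rate = k × (concentration)^n.
Step 2: Rate has units mmol·L⁻¹·min⁻¹; concentration term has units (mmol·L⁻¹)^3.
Step 3: k = rate / (concentration)^n, so units of k = (mmol·L⁻¹)^(1-3)·min⁻¹ = (mmol·L⁻¹)⁻²·min⁻¹.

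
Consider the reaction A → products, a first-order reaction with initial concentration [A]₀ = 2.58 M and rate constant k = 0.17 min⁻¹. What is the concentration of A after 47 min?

0.0008742 M

Step 1: For a first-order reaction: [A] = [A]₀ × e^(-kt)
Step 2: [A] = 2.58 × e^(-0.17 × 47)
Step 3: [A] = 2.58 × e^(-7.99)
Step 4: [A] = 2.58 × 0.000338834 = 0.0008742 M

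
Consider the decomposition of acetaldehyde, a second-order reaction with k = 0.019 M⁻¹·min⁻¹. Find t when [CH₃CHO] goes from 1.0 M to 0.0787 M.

616.1 min

Step 1: For second-order: t = (1/[CH₃CHO] - 1/[CH₃CHO]₀)/k
Step 2: t = (1/0.0787 - 1/1.0)/0.019
Step 3: t = (12.71 - 1)/0.019
Step 4: t = 11.71/0.019 = 616.1 min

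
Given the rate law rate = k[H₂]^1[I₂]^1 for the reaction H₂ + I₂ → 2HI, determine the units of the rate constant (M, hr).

M⁻¹·hr⁻¹

Step 1: Overall order = 1 + 1 = 2.
Step 2: rate has units M·hr⁻¹; [H₂]^1[I₂]^1 has units M^2.
Step 3: k = rate/([H₂]^1[I₂]^1), so units of k = M^(1-2)·hr⁻¹ = M⁻¹·hr⁻¹.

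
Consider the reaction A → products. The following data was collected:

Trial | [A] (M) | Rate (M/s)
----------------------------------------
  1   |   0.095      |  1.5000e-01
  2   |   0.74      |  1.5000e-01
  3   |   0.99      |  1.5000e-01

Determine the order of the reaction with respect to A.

zeroth order (0)

Step 1: Compare trials - when concentration changes, rate stays constant.
Step 2: rate₂/rate₁ = 1.5000e-01/1.5000e-01 = 1
Step 3: [A]₂/[A]₁ = 0.74/0.095 = 7.789
Step 4: Since rate ratio ≈ (conc ratio)^0, the reaction is zeroth order.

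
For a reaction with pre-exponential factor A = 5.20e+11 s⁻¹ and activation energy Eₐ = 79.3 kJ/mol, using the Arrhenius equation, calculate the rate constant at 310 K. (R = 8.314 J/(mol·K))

2.26e-02 s⁻¹

Step 1: Use the Arrhenius equation: k = A × exp(-Eₐ/RT)
Step 2: Convert Eₐ to J/mol: 79.3 kJ/mol = 79300 J/mol
Step 3: Calculate the exponent: -Eₐ/(RT) = -79300/(8.314 × 310) = -30.76816
Step 4: k = 5.20e+11 × exp(-30.76816)
Step 5: k = 5.20e+11 × 4.34068e-14 = 2.2572e-02 s⁻¹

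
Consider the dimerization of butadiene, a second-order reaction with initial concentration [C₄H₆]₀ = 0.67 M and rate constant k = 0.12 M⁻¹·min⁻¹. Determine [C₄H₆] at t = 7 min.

0.4287 M

Step 1: For a second-order reaction: 1/[C₄H₆] = 1/[C₄H₆]₀ + kt
Step 2: 1/[C₄H₆] = 1/0.67 + 0.12 × 7
Step 3: 1/[C₄H₆] = 1.493 + 0.84 = 2.333
Step 4: [C₄H₆] = 1/2.333 = 0.4287 M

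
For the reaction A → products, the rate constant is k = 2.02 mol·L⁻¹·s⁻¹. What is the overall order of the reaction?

zeroth order (0)

Step 1: The units of k for an nth-order reaction are (concentration)^(1-n)·(time)⁻¹.
Step 2: Here k has units mol·L⁻¹·s⁻¹, so the concentration exponent is 1.
Step 3: 1 - n = 1 ⇒ n = 0. The reaction is zeroth order.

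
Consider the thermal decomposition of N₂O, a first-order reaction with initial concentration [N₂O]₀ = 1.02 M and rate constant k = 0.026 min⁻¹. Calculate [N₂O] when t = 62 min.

0.2035 M

Step 1: For a first-order reaction: [N₂O] = [N₂O]₀ × e^(-kt)
Step 2: [N₂O] = 1.02 × e^(-0.026 × 62)
Step 3: [N₂O] = 1.02 × e^(-1.612)
Step 4: [N₂O] = 1.02 × 0.199488 = 0.2035 M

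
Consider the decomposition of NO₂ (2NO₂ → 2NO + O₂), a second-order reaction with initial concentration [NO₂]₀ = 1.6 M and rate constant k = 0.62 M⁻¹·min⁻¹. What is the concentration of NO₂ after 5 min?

0.2685 M

Step 1: For a second-order reaction: 1/[NO₂] = 1/[NO₂]₀ + kt
Step 2: 1/[NO₂] = 1/1.6 + 0.62 × 5
Step 3: 1/[NO₂] = 0.625 + 3.1 = 3.725
Step 4: [NO₂] = 1/3.725 = 0.2685 M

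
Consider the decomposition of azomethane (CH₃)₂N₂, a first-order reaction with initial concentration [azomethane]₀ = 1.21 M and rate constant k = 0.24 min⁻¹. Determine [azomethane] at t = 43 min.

3.989e-05 M

Step 1: For a first-order reaction: [azomethane] = [azomethane]₀ × e^(-kt)
Step 2: [azomethane] = 1.21 × e^(-0.24 × 43)
Step 3: [azomethane] = 1.21 × e^(-10.32)
Step 4: [azomethane] = 1.21 × 3.29671e-05 = 3.989e-05 M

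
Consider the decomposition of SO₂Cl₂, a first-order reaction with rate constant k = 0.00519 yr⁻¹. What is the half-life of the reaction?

133.6 yr

Step 1: For a first-order reaction, t₁/₂ = ln(2)/k
Step 2: t₁/₂ = ln(2)/0.00519
Step 3: t₁/₂ = 0.6931/0.00519 = 133.6 yr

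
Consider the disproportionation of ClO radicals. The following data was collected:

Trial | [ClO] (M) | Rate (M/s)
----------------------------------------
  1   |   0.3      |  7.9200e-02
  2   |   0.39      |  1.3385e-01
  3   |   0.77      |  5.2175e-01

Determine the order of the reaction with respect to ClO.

second order (2)

Step 1: Compare trials to find order n where rate₂/rate₁ = ([ClO]₂/[ClO]₁)^n
Step 2: rate₂/rate₁ = 1.3385e-01/7.9200e-02 = 1.69
Step 3: [ClO]₂/[ClO]₁ = 0.39/0.3 = 1.3
Step 4: n = ln(1.69)/ln(1.3) = 2.00 ≈ 2
Step 5: The reaction is second order in ClO.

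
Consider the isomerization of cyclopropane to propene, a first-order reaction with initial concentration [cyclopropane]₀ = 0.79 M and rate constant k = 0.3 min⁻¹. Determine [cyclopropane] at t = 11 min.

0.02914 M

Step 1: For a first-order reaction: [cyclopropane] = [cyclopropane]₀ × e^(-kt)
Step 2: [cyclopropane] = 0.79 × e^(-0.3 × 11)
Step 3: [cyclopropane] = 0.79 × e^(-3.3)
Step 4: [cyclopropane] = 0.79 × 0.0368832 = 0.02914 M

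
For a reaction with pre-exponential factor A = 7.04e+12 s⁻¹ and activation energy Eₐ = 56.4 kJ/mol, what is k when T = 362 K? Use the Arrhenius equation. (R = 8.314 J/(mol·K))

5.12e+04 s⁻¹

Step 1: Use the Arrhenius equation: k = A × exp(-Eₐ/RT)
Step 2: Convert Eₐ to J/mol: 56.4 kJ/mol = 56400 J/mol
Step 3: Calculate the exponent: -Eₐ/(RT) = -56400/(8.314 × 362) = -18.73961
Step 4: k = 7.04e+12 × exp(-18.73961)
Step 5: k = 7.04e+12 × 7.26927e-09 = 5.1176e+04 s⁻¹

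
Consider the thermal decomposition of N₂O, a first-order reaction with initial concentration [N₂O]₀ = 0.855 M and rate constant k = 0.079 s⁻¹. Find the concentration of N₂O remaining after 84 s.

0.001122 M

Step 1: For a first-order reaction: [N₂O] = [N₂O]₀ × e^(-kt)
Step 2: [N₂O] = 0.855 × e^(-0.079 × 84)
Step 3: [N₂O] = 0.855 × e^(-6.636)
Step 4: [N₂O] = 0.855 × 0.00131227 = 0.001122 M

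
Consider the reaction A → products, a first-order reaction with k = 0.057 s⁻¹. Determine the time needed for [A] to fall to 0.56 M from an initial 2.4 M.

25.53 s

Step 1: For first-order: t = ln([A]₀/[A])/k
Step 2: t = ln(2.4/0.56)/0.057
Step 3: t = ln(4.286)/0.057
Step 4: t = 1.455/0.057 = 25.53 s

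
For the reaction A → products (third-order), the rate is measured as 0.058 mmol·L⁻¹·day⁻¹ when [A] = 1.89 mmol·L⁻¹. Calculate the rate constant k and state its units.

0.008591 (mmol·L⁻¹)⁻²·day⁻¹

Step 1: rate = k[A]^3, so k = rate / [A]^3.
Step 2: k = 0.058 / (1.89)^3 = 0.058 / 6.751.
Step 3: k = 0.008591 (mmol·L⁻¹)⁻²·day⁻¹.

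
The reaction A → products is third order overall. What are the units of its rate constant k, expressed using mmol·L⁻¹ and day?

(mmol·L⁻¹)⁻²·day⁻¹

Step 1: For overall order n, rate = k × (concentration)^n.
Step 2: Rate has units mmol·L⁻¹·day⁻¹; concentration term has units (mmol·L⁻¹)^3.
Step 3: k = rate / (concentration)^n, so units of k = (mmol·L⁻¹)^(1-3)·day⁻¹ = (mmol·L⁻¹)⁻²·day⁻¹.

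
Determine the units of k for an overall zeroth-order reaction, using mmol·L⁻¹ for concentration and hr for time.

mmol·L⁻¹·hr⁻¹

Step 1: For overall order n, rate = k × (concentration)^n.
Step 2: Rate has units mmol·L⁻¹·hr⁻¹; concentration term has units (mmol·L⁻¹)^0.
Step 3: k = rate / (concentration)^n, so units of k = (mmol·L⁻¹)^(1-0)·hr⁻¹ = mmol·L⁻¹·hr⁻¹.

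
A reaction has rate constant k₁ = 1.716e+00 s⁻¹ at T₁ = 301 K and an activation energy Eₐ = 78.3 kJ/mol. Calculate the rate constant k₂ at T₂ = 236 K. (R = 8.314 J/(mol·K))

3.104e-04 s⁻¹

Step 1: Use the two-temperature Arrhenius form: ln(k₂/k₁) = -Eₐ/R × (1/T₂ - 1/T₁)
Step 2: Convert Eₐ to J/mol: 78.3 kJ/mol = 78300 J/mol
Step 3: 1/T₂ - 1/T₁ = 1/236 - 1/301 = 9.150290e-04 K⁻¹
Step 4: ln(k₂/k₁) = -78300/8.314 × 9.150290e-04 = -8.61761
Step 5: k₂ = k₁ × exp(-8.61761) = 1.716e+00 × 1.80892e-04 = 3.104e-04 s⁻¹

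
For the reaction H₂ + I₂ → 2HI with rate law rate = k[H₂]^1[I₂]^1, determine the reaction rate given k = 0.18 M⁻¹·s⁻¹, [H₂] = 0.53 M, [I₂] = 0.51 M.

0.04865 M/s

Step 1: The rate law is rate = k[H₂]^1[I₂]^1
Step 2: Substitute: rate = 0.18 × (0.53)^1 × (0.51)^1
Step 3: rate = 0.18 × 0.53 × 0.51 = 0.048654 M/s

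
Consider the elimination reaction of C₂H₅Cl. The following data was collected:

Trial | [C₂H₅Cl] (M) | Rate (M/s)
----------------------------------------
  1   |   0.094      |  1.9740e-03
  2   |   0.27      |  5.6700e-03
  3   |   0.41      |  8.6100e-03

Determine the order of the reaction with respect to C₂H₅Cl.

first order (1)

Step 1: Compare trials to find order n where rate₂/rate₁ = ([C₂H₅Cl]₂/[C₂H₅Cl]₁)^n
Step 2: rate₂/rate₁ = 5.6700e-03/1.9740e-03 = 2.872
Step 3: [C₂H₅Cl]₂/[C₂H₅Cl]₁ = 0.27/0.094 = 2.872
Step 4: n = ln(2.872)/ln(2.872) = 1.00 ≈ 1
Step 5: The reaction is first order in C₂H₅Cl.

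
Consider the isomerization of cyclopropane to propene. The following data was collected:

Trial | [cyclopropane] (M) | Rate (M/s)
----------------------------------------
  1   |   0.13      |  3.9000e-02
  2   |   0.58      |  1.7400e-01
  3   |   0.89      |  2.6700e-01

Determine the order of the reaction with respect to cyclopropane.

first order (1)

Step 1: Compare trials to find order n where rate₂/rate₁ = ([cyclopropane]₂/[cyclopropane]₁)^n
Step 2: rate₂/rate₁ = 1.7400e-01/3.9000e-02 = 4.462
Step 3: [cyclopropane]₂/[cyclopropane]₁ = 0.58/0.13 = 4.462
Step 4: n = ln(4.462)/ln(4.462) = 1.00 ≈ 1
Step 5: The reaction is first order in cyclopropane.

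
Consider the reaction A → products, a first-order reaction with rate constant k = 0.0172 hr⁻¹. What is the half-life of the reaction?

40.3 hr

Step 1: For a first-order reaction, t₁/₂ = ln(2)/k
Step 2: t₁/₂ = ln(2)/0.0172
Step 3: t₁/₂ = 0.6931/0.0172 = 40.3 hr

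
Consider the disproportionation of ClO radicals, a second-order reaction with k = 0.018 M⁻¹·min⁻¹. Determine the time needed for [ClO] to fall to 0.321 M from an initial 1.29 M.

130 min

Step 1: For second-order: t = (1/[ClO] - 1/[ClO]₀)/k
Step 2: t = (1/0.321 - 1/1.29)/0.018
Step 3: t = (3.115 - 0.7752)/0.018
Step 4: t = 2.34/0.018 = 130 min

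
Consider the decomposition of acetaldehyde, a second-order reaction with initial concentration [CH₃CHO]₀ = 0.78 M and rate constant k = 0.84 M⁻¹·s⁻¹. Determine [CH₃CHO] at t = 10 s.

0.1033 M

Step 1: For a second-order reaction: 1/[CH₃CHO] = 1/[CH₃CHO]₀ + kt
Step 2: 1/[CH₃CHO] = 1/0.78 + 0.84 × 10
Step 3: 1/[CH₃CHO] = 1.282 + 8.4 = 9.682
Step 4: [CH₃CHO] = 1/9.682 = 0.1033 M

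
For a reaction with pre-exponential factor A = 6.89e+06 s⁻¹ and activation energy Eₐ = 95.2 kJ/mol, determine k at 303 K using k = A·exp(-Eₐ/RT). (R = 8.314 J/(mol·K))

2.67e-10 s⁻¹

Step 1: Use the Arrhenius equation: k = A × exp(-Eₐ/RT)
Step 2: Convert Eₐ to J/mol: 95.2 kJ/mol = 95200 J/mol
Step 3: Calculate the exponent: -Eₐ/(RT) = -95200/(8.314 × 303) = -37.79064
Step 4: k = 6.89e+06 × exp(-37.79064)
Step 5: k = 6.89e+06 × 3.87020e-17 = 2.6666e-10 s⁻¹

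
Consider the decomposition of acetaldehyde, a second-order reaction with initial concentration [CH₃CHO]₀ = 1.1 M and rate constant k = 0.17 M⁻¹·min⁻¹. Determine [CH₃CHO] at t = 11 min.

0.3598 M

Step 1: For a second-order reaction: 1/[CH₃CHO] = 1/[CH₃CHO]₀ + kt
Step 2: 1/[CH₃CHO] = 1/1.1 + 0.17 × 11
Step 3: 1/[CH₃CHO] = 0.9091 + 1.87 = 2.779
Step 4: [CH₃CHO] = 1/2.779 = 0.3598 M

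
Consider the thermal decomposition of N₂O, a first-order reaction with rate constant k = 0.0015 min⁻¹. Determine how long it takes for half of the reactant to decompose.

462.1 min

Step 1: For a first-order reaction, t₁/₂ = ln(2)/k
Step 2: t₁/₂ = ln(2)/0.0015
Step 3: t₁/₂ = 0.6931/0.0015 = 462.1 min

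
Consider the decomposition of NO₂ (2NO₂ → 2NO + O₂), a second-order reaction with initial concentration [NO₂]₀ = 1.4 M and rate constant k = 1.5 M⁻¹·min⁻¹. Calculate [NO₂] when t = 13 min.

0.04947 M

Step 1: For a second-order reaction: 1/[NO₂] = 1/[NO₂]₀ + kt
Step 2: 1/[NO₂] = 1/1.4 + 1.5 × 13
Step 3: 1/[NO₂] = 0.7143 + 19.5 = 20.21
Step 4: [NO₂] = 1/20.21 = 0.04947 M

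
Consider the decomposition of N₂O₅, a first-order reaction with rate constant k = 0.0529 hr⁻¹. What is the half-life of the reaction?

13.1 hr

Step 1: For a first-order reaction, t₁/₂ = ln(2)/k
Step 2: t₁/₂ = ln(2)/0.0529
Step 3: t₁/₂ = 0.6931/0.0529 = 13.1 hr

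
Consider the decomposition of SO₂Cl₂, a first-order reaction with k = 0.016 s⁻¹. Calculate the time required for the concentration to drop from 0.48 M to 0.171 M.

64.51 s

Step 1: For first-order: t = ln([SO₂Cl₂]₀/[SO₂Cl₂])/k
Step 2: t = ln(0.48/0.171)/0.016
Step 3: t = ln(2.807)/0.016
Step 4: t = 1.032/0.016 = 64.51 s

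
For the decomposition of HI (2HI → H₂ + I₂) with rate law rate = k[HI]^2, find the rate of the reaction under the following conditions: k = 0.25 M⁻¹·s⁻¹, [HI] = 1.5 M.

0.5625 M/s

Step 1: Identify the rate law: rate = k[HI]^2
Step 2: Substitute values: rate = 0.25 × (1.5)^2
Step 3: Calculate: rate = 0.25 × 2.25 = 0.5625 M/s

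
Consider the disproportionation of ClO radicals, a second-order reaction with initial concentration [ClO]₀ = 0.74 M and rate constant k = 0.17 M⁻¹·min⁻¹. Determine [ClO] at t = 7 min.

0.3935 M

Step 1: For a second-order reaction: 1/[ClO] = 1/[ClO]₀ + kt
Step 2: 1/[ClO] = 1/0.74 + 0.17 × 7
Step 3: 1/[ClO] = 1.351 + 1.19 = 2.541
Step 4: [ClO] = 1/2.541 = 0.3935 M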